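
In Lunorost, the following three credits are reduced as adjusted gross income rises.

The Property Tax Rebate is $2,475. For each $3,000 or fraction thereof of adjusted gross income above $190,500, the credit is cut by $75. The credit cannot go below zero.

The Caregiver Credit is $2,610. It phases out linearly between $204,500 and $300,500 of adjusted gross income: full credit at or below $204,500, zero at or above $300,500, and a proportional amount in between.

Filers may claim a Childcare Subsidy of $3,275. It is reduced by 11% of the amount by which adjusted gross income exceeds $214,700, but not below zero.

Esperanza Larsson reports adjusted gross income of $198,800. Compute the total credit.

Property Tax Rebate: income exceeds $190,500 by $8,300, which is 3 full-or-partial $3,000 increments; reduction = 3 × $75 = $225, leaving $2,250.
Caregiver Credit: $198,800 is at or below the $204,500 threshold, so the full $2,610 applies.
Childcare Subsidy: $198,800 is at or below the $214,700 threshold, so the full $3,275 applies.
Total: $2,250 + $2,610 + $3,275 = $8,135.

$8,135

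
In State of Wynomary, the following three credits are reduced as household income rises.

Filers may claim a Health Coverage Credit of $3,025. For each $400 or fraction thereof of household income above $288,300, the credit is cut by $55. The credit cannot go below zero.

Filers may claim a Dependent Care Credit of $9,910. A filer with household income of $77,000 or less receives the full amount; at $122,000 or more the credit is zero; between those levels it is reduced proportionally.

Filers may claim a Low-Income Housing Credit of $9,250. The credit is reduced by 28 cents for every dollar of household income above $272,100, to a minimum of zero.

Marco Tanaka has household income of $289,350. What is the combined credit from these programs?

Health Coverage Credit: income exceeds $288,300 by $1,050, which is 3 full-or-partial $400 increments; reduction = 3 × $55 = $165, leaving $2,860.
Dependent Care Credit: $289,350 is at or above $122,000, so the credit is $0.
Low-Income Housing Credit: 28% of the $17,250 excess over $272,100 is $4,830; credit = $9,250 − $4,830 = $4,420.
Total: $2,860 + $0 + $4,420 = $7,280.

$7,280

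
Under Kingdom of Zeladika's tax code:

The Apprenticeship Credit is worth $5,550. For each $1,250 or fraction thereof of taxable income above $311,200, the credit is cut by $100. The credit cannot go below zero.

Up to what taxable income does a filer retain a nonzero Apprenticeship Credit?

After 55 increments the reduction is 55 × $100 = $5,500, leaving $50; one more increment wipes it out. Increment 55 ends at excess 55 × $1,250 = $68,750, so the highest qualifying income is $311,200 + $68,750 = $379,950.

$379,950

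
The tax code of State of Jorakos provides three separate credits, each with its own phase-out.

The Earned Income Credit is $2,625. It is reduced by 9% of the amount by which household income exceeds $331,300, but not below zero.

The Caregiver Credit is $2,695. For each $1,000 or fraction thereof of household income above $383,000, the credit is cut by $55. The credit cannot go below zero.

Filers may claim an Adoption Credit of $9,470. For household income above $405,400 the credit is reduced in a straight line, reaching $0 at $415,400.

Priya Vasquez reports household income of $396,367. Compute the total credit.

Earned Income Credit: 9% of the $65,067 excess over $331,300 is $5,856.03 ≥ base, so the credit is $0.
Caregiver Credit: income exceeds $383,000 by $13,367, which is 14 full-or-partial $1,000 increments; reduction = 14 × $55 = $770, leaving $1,925.
Adoption Credit: $396,367 is at or below the $405,400 threshold, so the full $9,470 applies.
Total: $0 + $1,925 + $9,470 = $11,395.

$11,395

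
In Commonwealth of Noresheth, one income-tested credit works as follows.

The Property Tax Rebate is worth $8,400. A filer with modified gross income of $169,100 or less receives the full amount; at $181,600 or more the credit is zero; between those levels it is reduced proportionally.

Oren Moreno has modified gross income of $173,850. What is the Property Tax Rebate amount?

Property Tax Rebate: $173,850 is $4,750 into a $12,500 phase-out range, leaving 7,750/12,500 of the credit: $8,400 × 7,750/12,500 = $5,208.

$5,208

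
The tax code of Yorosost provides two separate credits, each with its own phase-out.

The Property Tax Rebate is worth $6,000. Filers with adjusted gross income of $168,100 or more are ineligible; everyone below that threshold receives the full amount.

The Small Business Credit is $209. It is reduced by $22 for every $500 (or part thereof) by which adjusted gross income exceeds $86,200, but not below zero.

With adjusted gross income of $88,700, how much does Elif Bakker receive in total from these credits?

$6,099

Property Tax Rebate: $88,700 is below the $168,100 cutoff, so the full $6,000 applies.
Small Business Credit: income exceeds $86,200 by $2,500, which is 5 full-or-partial $500 increments; reduction = 5 × $22 = $110, leaving $99.
Total: $6,000 + $99 = $6,099.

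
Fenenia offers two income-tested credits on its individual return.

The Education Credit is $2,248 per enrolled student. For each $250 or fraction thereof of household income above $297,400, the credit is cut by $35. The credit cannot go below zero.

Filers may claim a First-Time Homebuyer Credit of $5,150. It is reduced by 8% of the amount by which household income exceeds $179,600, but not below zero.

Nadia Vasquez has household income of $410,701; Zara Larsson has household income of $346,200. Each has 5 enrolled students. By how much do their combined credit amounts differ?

$4,380

Nadia ($410,701): Education Credit: base = 5 × $2,248 = $11,240. income exceeds $297,400 by $113,301 → 454 increments × $35 = $15,890 ≥ base, so the credit is $0. First-Time Homebuyer Credit: 8% of the $231,101 excess over $179,600 is $18,488.08 ≥ base, so the credit is $0. total $0 + $0 = $0
Zara ($346,200): Education Credit: base = 5 × $2,248 = $11,240. income exceeds $297,400 by $48,800, which is 196 full-or-partial $250 increments; reduction = 196 × $35 = $6,860, leaving $4,380. First-Time Homebuyer Credit: 8% of the $166,600 excess over $179,600 is $13,328 ≥ base, so the credit is $0. total $4,380 + $0 = $4,380
Difference: |$0 − $4,380| = $4,380.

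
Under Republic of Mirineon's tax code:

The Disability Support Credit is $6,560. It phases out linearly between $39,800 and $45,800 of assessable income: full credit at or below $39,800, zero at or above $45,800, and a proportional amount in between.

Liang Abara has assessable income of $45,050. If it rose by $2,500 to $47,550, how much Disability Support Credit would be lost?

$820

At $45,050 — $45,050 is $5,250 into a $6,000 phase-out range, leaving 750/6,000 of the credit: $6,560 × 750/6,000 = $820.
At $47,550 — $47,550 is at or above $45,800, so the credit is $0.
Lost: $820 − $0 = $820.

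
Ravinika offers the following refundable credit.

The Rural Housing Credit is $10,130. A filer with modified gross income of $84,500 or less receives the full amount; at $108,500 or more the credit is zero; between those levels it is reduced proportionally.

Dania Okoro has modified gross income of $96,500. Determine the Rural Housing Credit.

$5,065

Rural Housing Credit: $96,500 is $12,000 into a $24,000 phase-out range, leaving 12,000/24,000 of the credit: $10,130 × 12,000/24,000 = $5,065.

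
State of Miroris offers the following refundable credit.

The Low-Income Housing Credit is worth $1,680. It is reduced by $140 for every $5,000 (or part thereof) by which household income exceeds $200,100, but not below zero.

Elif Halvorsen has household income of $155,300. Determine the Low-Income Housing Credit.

Low-Income Housing Credit: $155,300 is at or below the $200,100 threshold, so the full $1,680 applies.

$1,680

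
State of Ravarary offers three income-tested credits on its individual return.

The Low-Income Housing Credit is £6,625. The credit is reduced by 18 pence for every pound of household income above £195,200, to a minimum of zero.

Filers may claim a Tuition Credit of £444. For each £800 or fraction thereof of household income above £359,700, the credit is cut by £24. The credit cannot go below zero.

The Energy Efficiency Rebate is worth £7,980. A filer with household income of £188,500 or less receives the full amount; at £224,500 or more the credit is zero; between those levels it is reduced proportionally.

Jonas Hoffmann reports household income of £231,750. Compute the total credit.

Low-Income Housing Credit: 18% of the £36,550 excess over £195,200 is £6,579; credit = £6,625 − £6,579 = £46.
Tuition Credit: £231,750 is at or below the £359,700 threshold, so the full £444 applies.
Energy Efficiency Rebate: £231,750 is at or above £224,500, so the credit is £0.
Total: £46 + £444 + £0 = £490.

£490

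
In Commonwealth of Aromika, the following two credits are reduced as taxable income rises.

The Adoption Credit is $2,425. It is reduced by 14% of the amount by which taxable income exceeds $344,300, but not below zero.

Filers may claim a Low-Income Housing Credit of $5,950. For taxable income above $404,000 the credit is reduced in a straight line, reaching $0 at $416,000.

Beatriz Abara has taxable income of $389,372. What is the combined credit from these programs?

Adoption Credit: 14% of the $45,072 excess over $344,300 is $6,310.08 ≥ base, so the credit is $0.
Low-Income Housing Credit: $389,372 is at or below the $404,000 threshold, so the full $5,950 applies.
Total: $0 + $5,950 = $5,950.

$5,950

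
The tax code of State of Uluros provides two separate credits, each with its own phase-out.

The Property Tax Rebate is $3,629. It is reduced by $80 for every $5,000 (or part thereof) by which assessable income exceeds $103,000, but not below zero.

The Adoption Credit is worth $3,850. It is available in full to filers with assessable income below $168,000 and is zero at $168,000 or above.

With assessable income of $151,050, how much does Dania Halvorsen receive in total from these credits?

$6,679

Property Tax Rebate: income exceeds $103,000 by $48,050, which is 10 full-or-partial $5,000 increments; reduction = 10 × $80 = $800, leaving $2,829.
Adoption Credit: $151,050 is below the $168,000 cutoff, so the full $3,850 applies.
Total: $2,829 + $3,850 = $6,679.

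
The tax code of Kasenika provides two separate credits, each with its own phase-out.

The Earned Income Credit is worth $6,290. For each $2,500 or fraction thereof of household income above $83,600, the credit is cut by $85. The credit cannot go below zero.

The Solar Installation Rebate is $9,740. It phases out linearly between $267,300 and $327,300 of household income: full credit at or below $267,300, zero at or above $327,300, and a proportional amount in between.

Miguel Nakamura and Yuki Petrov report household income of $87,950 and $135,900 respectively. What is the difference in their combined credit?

Miguel ($87,950): Earned Income Credit: income exceeds $83,600 by $4,350, which is 2 full-or-partial $2,500 increments; reduction = 2 × $85 = $170, leaving $6,120. Solar Installation Rebate: $87,950 is at or below the $267,300 threshold, so the full $9,740 applies. total $6,120 + $9,740 = $15,860
Yuki ($135,900): Earned Income Credit: income exceeds $83,600 by $52,300, which is 21 full-or-partial $2,500 increments; reduction = 21 × $85 = $1,785, leaving $4,505. Solar Installation Rebate: $135,900 is at or below the $267,300 threshold, so the full $9,740 applies. total $4,505 + $9,740 = $14,245
Difference: |$15,860 − $14,245| = $1,615.

$1,615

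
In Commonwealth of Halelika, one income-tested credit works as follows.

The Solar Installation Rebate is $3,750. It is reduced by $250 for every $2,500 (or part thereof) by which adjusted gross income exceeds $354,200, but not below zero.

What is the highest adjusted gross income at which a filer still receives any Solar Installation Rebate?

$389,200

After 14 increments the reduction is 14 × $250 = $3,500, leaving $250; one more increment wipes it out. Increment 14 ends at excess 14 × $2,500 = $35,000, so the highest qualifying income is $354,200 + $35,000 = $389,200.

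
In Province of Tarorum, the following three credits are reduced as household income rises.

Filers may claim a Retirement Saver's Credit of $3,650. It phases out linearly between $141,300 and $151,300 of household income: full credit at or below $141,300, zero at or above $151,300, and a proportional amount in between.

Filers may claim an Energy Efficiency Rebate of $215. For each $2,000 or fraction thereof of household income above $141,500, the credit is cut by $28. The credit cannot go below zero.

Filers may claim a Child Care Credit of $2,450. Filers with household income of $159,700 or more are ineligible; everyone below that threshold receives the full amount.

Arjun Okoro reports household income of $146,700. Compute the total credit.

Retirement Saver's Credit: $146,700 is $5,400 into a $10,000 phase-out range, leaving 4,600/10,000 of the credit: $3,650 × 4,600/10,000 = $1,679.
Energy Efficiency Rebate: income exceeds $141,500 by $5,200, which is 3 full-or-partial $2,000 increments; reduction = 3 × $28 = $84, leaving $131.
Child Care Credit: $146,700 is below the $159,700 cutoff, so the full $2,450 applies.
Total: $1,679 + $131 + $2,450 = $4,260.

$4,260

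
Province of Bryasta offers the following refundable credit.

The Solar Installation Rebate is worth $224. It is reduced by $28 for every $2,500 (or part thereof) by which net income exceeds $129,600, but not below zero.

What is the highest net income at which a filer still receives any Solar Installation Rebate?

$147,100

After 7 increments the reduction is 7 × $28 = $196, leaving $28; one more increment wipes it out. Increment 7 ends at excess 7 × $2,500 = $17,500, so the highest qualifying income is $129,600 + $17,500 = $147,100.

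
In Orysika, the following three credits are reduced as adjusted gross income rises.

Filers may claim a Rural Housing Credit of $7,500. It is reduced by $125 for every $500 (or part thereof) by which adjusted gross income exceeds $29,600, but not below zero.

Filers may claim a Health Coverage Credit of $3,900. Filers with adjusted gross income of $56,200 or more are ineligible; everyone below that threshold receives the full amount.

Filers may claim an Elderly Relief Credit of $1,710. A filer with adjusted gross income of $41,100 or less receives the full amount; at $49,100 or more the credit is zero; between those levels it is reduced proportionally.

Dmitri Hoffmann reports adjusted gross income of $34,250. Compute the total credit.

$11,860

Rural Housing Credit: income exceeds $29,600 by $4,650, which is 10 full-or-partial $500 increments; reduction = 10 × $125 = $1,250, leaving $6,250.
Health Coverage Credit: $34,250 is below the $56,200 cutoff, so the full $3,900 applies.
Elderly Relief Credit: $34,250 is at or below the $41,100 threshold, so the full $1,710 applies.
Total: $6,250 + $3,900 + $1,710 = $11,860.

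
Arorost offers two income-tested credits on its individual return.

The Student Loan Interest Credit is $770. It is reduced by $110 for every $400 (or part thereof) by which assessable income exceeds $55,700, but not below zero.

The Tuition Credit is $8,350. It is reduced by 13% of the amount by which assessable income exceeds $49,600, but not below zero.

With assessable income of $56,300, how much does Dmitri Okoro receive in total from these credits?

Student Loan Interest Credit: income exceeds $55,700 by $600, which is 2 full-or-partial $400 increments; reduction = 2 × $110 = $220, leaving $550.
Tuition Credit: 13% of the $6,700 excess over $49,600 is $871; credit = $8,350 − $871 = $7,479.
Total: $550 + $7,479 = $8,029.

$8,029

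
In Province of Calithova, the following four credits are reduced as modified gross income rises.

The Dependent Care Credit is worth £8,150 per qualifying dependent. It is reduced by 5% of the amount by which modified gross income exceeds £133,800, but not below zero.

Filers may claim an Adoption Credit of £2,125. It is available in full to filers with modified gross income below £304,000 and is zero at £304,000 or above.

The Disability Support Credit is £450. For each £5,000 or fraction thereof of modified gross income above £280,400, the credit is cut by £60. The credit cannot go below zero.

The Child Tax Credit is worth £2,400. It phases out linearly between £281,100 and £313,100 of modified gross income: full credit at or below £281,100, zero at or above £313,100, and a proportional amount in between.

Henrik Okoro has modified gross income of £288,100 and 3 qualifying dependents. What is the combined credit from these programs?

Dependent Care Credit: base = 3 × £8,150 = £24,450. 5% of the £154,300 excess over £133,800 is £7,715; credit = £24,450 − £7,715 = £16,735.
Adoption Credit: £288,100 is below the £304,000 cutoff, so the full £2,125 applies.
Disability Support Credit: income exceeds £280,400 by £7,700, which is 2 full-or-partial £5,000 increments; reduction = 2 × £60 = £120, leaving £330.
Child Tax Credit: £288,100 is £7,000 into a £32,000 phase-out range, leaving 25,000/32,000 of the credit: £2,400 × 25,000/32,000 = £1,875.
Total: £16,735 + £2,125 + £330 + £1,875 = £21,065.

£21,065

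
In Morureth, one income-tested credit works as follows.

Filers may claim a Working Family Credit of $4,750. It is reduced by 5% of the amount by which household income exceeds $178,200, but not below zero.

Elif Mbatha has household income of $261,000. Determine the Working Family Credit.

Working Family Credit: 5% of the $82,800 excess over $178,200 is $4,140; credit = $4,750 − $4,140 = $610.

$610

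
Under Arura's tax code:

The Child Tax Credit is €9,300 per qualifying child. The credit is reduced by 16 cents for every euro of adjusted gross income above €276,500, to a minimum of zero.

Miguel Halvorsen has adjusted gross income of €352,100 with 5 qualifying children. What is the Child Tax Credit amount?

€34,404

Child Tax Credit: base = 5 × €9,300 = €46,500. 16% of the €75,600 excess over €276,500 is €12,096; credit = €46,500 − €12,096 = €34,404.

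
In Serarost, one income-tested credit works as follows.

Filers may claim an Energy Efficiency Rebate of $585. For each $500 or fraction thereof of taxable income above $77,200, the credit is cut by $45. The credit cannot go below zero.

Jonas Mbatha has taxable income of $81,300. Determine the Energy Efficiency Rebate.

Energy Efficiency Rebate: income exceeds $77,200 by $4,100, which is 9 full-or-partial $500 increments; reduction = 9 × $45 = $405, leaving $180.

$180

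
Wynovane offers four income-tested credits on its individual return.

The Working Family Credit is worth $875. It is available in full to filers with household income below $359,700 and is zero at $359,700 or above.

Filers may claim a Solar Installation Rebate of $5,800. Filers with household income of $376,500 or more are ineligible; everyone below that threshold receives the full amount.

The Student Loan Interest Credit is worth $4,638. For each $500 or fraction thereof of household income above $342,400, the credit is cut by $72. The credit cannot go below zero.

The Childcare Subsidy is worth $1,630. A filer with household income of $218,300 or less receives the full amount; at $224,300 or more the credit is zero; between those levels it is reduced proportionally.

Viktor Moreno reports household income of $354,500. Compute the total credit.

Working Family Credit: $354,500 is below the $359,700 cutoff, so the full $875 applies.
Solar Installation Rebate: $354,500 is below the $376,500 cutoff, so the full $5,800 applies.
Student Loan Interest Credit: income exceeds $342,400 by $12,100, which is 25 full-or-partial $500 increments; reduction = 25 × $72 = $1,800, leaving $2,838.
Childcare Subsidy: $354,500 is at or above $224,300, so the credit is $0.
Total: $875 + $5,800 + $2,838 + $0 = $9,513.

$9,513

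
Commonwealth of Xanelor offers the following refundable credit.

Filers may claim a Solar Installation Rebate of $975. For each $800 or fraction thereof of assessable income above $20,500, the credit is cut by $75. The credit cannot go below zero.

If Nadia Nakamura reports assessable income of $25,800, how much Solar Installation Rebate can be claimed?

$450

Solar Installation Rebate: income exceeds $20,500 by $5,300, which is 7 full-or-partial $800 increments; reduction = 7 × $75 = $525, leaving $450.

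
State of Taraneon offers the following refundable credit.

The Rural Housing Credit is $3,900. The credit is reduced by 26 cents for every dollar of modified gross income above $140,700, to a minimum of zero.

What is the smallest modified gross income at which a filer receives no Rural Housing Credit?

The credit falls by 26% of each dollar above $140,700, so it reaches zero when the excess is $3,900 / 26% = $15,000: income = $140,700 + $15,000 = $155,700.

$155,700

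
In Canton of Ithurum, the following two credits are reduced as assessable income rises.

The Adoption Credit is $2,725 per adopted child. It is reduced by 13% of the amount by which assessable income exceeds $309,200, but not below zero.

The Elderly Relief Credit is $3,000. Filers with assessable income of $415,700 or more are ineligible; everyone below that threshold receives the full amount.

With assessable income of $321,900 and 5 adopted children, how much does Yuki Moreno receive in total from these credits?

Adoption Credit: base = 5 × $2,725 = $13,625. 13% of the $12,700 excess over $309,200 is $1,651; credit = $13,625 − $1,651 = $11,974.
Elderly Relief Credit: $321,900 is below the $415,700 cutoff, so the full $3,000 applies.
Total: $11,974 + $3,000 = $14,974.

$14,974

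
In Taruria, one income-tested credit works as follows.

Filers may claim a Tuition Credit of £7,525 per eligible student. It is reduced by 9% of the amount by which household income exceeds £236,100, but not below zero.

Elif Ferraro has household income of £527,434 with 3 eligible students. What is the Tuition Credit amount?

£0

Tuition Credit: base = 3 × £7,525 = £22,575. 9% of the £291,334 excess over £236,100 is £26,220.06 ≥ base, so the credit is £0.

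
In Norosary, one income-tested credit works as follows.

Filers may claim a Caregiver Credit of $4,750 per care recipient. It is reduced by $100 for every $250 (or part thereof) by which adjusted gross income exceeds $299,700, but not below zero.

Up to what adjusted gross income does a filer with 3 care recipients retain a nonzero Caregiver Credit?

Full credit = 3 × $4,750 = $14,250.
After 142 increments the reduction is 142 × $100 = $14,200, leaving $50; one more increment wipes it out. Increment 142 ends at excess 142 × $250 = $35,500, so the highest qualifying income is $299,700 + $35,500 = $335,200.

$335,200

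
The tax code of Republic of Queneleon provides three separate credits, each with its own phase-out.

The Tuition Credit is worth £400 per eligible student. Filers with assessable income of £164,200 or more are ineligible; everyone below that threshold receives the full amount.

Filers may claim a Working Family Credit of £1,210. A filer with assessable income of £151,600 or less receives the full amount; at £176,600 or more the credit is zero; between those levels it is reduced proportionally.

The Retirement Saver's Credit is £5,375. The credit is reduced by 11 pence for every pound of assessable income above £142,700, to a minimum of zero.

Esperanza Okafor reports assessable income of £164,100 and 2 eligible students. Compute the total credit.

Tuition Credit: base = 2 × £400 = £800. £164,100 is below the £164,200 cutoff, so the full £800 applies.
Working Family Credit: £164,100 is £12,500 into a £25,000 phase-out range, leaving 12,500/25,000 of the credit: £1,210 × 12,500/25,000 = £605.
Retirement Saver's Credit: 11% of the £21,400 excess over £142,700 is £2,354; credit = £5,375 − £2,354 = £3,021.
Total: £800 + £605 + £3,021 = £4,426.

£4,426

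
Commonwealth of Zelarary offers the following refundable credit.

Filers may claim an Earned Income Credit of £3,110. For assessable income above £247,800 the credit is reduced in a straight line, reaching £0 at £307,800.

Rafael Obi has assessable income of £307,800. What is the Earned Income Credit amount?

£0

Earned Income Credit: £307,800 is at or above £307,800, so the credit is £0.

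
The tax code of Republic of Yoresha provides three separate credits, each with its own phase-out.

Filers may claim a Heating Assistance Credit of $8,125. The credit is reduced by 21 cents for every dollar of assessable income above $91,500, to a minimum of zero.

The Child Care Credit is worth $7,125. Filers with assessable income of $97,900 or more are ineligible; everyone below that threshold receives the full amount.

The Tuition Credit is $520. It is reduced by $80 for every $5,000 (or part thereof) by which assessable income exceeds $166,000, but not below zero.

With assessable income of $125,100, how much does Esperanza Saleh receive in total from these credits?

Heating Assistance Credit: 21% of the $33,600 excess over $91,500 is $7,056; credit = $8,125 − $7,056 = $1,069.
Child Care Credit: $125,100 meets or exceeds the $97,900 cutoff, so the credit is $0.
Tuition Credit: $125,100 is at or below the $166,000 threshold, so the full $520 applies.
Total: $1,069 + $0 + $520 = $1,589.

$1,589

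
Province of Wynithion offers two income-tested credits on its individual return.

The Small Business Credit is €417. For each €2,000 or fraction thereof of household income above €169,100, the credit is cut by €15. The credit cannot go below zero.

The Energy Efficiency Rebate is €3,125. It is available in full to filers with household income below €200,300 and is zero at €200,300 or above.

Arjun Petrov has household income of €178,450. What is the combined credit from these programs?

Small Business Credit: income exceeds €169,100 by €9,350, which is 5 full-or-partial €2,000 increments; reduction = 5 × €15 = €75, leaving €342.
Energy Efficiency Rebate: €178,450 is below the €200,300 cutoff, so the full €3,125 applies.
Total: €342 + €3,125 = €3,467.

€3,467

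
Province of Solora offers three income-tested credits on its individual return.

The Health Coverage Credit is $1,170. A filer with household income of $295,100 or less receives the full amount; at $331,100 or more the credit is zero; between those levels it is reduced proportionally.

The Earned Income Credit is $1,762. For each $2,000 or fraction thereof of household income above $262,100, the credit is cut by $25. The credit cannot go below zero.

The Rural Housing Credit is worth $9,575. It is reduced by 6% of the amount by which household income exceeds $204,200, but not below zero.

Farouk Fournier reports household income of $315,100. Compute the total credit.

$4,528

Health Coverage Credit: $315,100 is $20,000 into a $36,000 phase-out range, leaving 16,000/36,000 of the credit: $1,170 × 16,000/36,000 = $520.
Earned Income Credit: income exceeds $262,100 by $53,000, which is 27 full-or-partial $2,000 increments; reduction = 27 × $25 = $675, leaving $1,087.
Rural Housing Credit: 6% of the $110,900 excess over $204,200 is $6,654; credit = $9,575 − $6,654 = $2,921.
Total: $520 + $1,087 + $2,921 = $4,528.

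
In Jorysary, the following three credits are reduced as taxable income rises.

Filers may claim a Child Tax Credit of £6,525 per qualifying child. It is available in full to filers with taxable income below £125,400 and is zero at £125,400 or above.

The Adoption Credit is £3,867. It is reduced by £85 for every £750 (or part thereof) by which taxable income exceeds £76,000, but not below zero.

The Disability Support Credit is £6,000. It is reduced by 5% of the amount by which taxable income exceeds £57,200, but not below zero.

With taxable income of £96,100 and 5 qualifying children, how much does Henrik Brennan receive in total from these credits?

£38,252

Child Tax Credit: base = 5 × £6,525 = £32,625. £96,100 is below the £125,400 cutoff, so the full £32,625 applies.
Adoption Credit: income exceeds £76,000 by £20,100, which is 27 full-or-partial £750 increments; reduction = 27 × £85 = £2,295, leaving £1,572.
Disability Support Credit: 5% of the £38,900 excess over £57,200 is £1,945; credit = £6,000 − £1,945 = £4,055.
Total: £32,625 + £1,572 + £4,055 = £38,252.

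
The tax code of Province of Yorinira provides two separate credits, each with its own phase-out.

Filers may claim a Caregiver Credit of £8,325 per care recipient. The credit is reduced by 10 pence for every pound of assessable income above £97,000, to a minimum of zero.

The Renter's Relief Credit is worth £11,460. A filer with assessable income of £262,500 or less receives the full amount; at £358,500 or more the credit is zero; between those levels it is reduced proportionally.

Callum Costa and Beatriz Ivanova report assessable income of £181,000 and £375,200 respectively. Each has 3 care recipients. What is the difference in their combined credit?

Callum (£181,000): Caregiver Credit: base = 3 × £8,325 = £24,975. 10% of the £84,000 excess over £97,000 is £8,400; credit = £24,975 − £8,400 = £16,575. Renter's Relief Credit: £181,000 is at or below the £262,500 threshold, so the full £11,460 applies. total £16,575 + £11,460 = £28,035
Beatriz (£375,200): Caregiver Credit: base = 3 × £8,325 = £24,975. 10% of the £278,200 excess over £97,000 is £27,820 ≥ base, so the credit is £0. Renter's Relief Credit: £375,200 is at or above £358,500, so the credit is £0. total £0 + £0 = £0
Difference: |£28,035 − £0| = £28,035.

£28,035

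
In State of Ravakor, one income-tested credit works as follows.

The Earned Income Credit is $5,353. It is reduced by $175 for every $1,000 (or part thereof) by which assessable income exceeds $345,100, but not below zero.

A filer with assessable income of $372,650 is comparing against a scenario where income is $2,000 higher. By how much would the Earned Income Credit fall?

$350

At $372,650 — income exceeds $345,100 by $27,550, which is 28 full-or-partial $1,000 increments; reduction = 28 × $175 = $4,900, leaving $453.
At $374,650 — income exceeds $345,100 by $29,550, which is 30 full-or-partial $1,000 increments; reduction = 30 × $175 = $5,250, leaving $103.
Lost: $453 − $103 = $350.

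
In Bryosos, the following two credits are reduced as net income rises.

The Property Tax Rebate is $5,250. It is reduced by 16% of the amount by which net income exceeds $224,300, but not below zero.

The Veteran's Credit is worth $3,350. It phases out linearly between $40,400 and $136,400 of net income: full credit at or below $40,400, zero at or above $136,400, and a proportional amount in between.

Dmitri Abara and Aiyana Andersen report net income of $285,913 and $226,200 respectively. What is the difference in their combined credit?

Dmitri ($285,913): Property Tax Rebate: 16% of the $61,613 excess over $224,300 is $9,858.08 ≥ base, so the credit is $0. Veteran's Credit: $285,913 is at or above $136,400, so the credit is $0. total $0 + $0 = $0
Aiyana ($226,200): Property Tax Rebate: 16% of the $1,900 excess over $224,300 is $304; credit = $5,250 − $304 = $4,946. Veteran's Credit: $226,200 is at or above $136,400, so the credit is $0. total $4,946 + $0 = $4,946
Difference: |$0 − $4,946| = $4,946.

$4,946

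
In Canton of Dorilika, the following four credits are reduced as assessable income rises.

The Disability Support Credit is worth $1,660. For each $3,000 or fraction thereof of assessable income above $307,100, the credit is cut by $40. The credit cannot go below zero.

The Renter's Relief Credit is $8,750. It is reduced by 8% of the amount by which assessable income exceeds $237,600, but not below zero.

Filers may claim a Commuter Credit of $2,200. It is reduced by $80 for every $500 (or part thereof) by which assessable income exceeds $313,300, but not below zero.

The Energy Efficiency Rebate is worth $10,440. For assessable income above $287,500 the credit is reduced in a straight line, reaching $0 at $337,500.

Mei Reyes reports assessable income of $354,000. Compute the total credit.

$1,020

Disability Support Credit: income exceeds $307,100 by $46,900, which is 16 full-or-partial $3,000 increments; reduction = 16 × $40 = $640, leaving $1,020.
Renter's Relief Credit: 8% of the $116,400 excess over $237,600 is $9,312 ≥ base, so the credit is $0.
Commuter Credit: income exceeds $313,300 by $40,700 → 82 increments × $80 = $6,560 ≥ base, so the credit is $0.
Energy Efficiency Rebate: $354,000 is at or above $337,500, so the credit is $0.
Total: $1,020 + $0 + $0 + $0 = $1,020.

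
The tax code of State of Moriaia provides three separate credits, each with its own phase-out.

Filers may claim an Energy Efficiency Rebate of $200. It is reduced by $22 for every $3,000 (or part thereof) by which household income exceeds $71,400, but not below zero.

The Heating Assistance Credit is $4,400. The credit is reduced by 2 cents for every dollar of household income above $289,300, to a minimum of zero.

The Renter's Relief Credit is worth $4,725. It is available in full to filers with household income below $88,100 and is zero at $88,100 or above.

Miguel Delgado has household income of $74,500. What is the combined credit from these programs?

Energy Efficiency Rebate: income exceeds $71,400 by $3,100, which is 2 full-or-partial $3,000 increments; reduction = 2 × $22 = $44, leaving $156.
Heating Assistance Credit: $74,500 is at or below the $289,300 threshold, so the full $4,400 applies.
Renter's Relief Credit: $74,500 is below the $88,100 cutoff, so the full $4,725 applies.
Total: $156 + $4,400 + $4,725 = $9,281.

$9,281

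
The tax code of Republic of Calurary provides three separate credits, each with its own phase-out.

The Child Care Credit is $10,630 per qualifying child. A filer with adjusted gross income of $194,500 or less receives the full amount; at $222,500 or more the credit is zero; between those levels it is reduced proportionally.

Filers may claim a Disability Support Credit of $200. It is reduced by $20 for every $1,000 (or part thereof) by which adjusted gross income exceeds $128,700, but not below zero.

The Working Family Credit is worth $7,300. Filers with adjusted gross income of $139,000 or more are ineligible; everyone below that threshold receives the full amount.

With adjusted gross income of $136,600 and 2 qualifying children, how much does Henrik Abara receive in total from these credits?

Child Care Credit: base = 2 × $10,630 = $21,260. $136,600 is at or below the $194,500 threshold, so the full $21,260 applies.
Disability Support Credit: income exceeds $128,700 by $7,900, which is 8 full-or-partial $1,000 increments; reduction = 8 × $20 = $160, leaving $40.
Working Family Credit: $136,600 is below the $139,000 cutoff, so the full $7,300 applies.
Total: $21,260 + $40 + $7,300 = $28,600.

$28,600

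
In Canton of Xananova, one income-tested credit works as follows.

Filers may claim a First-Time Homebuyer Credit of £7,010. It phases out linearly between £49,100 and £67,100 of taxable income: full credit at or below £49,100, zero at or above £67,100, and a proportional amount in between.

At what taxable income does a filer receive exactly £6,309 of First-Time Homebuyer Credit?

£6,309 is 6,309/7,010 of the full £7,010, so 701/7,010 of the £18,000 range has been used: income = £49,100 + £18,000 × 701/7,010 = £50,900.

£50,900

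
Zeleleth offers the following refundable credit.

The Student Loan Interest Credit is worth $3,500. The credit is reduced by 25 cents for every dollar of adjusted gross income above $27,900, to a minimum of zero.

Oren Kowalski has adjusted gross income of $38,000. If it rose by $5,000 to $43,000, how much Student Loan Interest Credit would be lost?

$975

At $38,000 — 25% of the $10,100 excess over $27,900 is $2,525; credit = $3,500 − $2,525 = $975.
At $43,000 — 25% of the $15,100 excess over $27,900 is $3,775 ≥ base, so the credit is $0.
Lost: $975 − $0 = $975.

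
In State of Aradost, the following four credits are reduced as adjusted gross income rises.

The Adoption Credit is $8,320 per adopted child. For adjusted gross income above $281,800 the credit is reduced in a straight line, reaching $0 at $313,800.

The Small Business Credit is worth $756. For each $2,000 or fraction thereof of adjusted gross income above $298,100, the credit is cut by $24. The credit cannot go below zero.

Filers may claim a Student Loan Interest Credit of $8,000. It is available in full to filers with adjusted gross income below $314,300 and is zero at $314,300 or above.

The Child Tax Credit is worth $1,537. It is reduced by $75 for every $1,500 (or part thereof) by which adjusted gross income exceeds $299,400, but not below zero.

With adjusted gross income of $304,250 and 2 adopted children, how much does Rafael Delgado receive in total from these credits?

$14,863

Adoption Credit: base = 2 × $8,320 = $16,640. $304,250 is $22,450 into a $32,000 phase-out range, leaving 9,550/32,000 of the credit: $16,640 × 9,550/32,000 = $4,966.
Small Business Credit: income exceeds $298,100 by $6,150, which is 4 full-or-partial $2,000 increments; reduction = 4 × $24 = $96, leaving $660.
Student Loan Interest Credit: $304,250 is below the $314,300 cutoff, so the full $8,000 applies.
Child Tax Credit: income exceeds $299,400 by $4,850, which is 4 full-or-partial $1,500 increments; reduction = 4 × $75 = $300, leaving $1,237.
Total: $4,966 + $660 + $8,000 + $1,237 = $14,863.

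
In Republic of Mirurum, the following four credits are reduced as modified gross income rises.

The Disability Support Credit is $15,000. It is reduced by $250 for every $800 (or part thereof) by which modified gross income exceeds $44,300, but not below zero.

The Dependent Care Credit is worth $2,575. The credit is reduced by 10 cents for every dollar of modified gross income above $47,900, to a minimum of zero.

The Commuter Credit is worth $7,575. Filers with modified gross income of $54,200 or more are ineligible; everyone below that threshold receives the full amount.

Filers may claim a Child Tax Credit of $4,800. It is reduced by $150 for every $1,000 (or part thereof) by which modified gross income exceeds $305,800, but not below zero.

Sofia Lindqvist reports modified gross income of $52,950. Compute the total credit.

$26,695

Disability Support Credit: income exceeds $44,300 by $8,650, which is 11 full-or-partial $800 increments; reduction = 11 × $250 = $2,750, leaving $12,250.
Dependent Care Credit: 10% of the $5,050 excess over $47,900 is $505; credit = $2,575 − $505 = $2,070.
Commuter Credit: $52,950 is below the $54,200 cutoff, so the full $7,575 applies.
Child Tax Credit: $52,950 is at or below the $305,800 threshold, so the full $4,800 applies.
Total: $12,250 + $2,070 + $7,575 + $4,800 = $26,695.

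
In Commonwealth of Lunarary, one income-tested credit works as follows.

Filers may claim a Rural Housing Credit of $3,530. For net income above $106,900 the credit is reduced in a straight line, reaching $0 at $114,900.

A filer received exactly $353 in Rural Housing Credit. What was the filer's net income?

$114,100

$353 is 353/3,530 of the full $3,530, so 3,177/3,530 of the $8,000 range has been used: income = $106,900 + $8,000 × 3,177/3,530 = $114,100.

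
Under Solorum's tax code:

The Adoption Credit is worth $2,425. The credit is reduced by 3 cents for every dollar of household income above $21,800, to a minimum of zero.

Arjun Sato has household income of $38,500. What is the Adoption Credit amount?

Adoption Credit: 3% of the $16,700 excess over $21,800 is $501; credit = $2,425 − $501 = $1,924.

$1,924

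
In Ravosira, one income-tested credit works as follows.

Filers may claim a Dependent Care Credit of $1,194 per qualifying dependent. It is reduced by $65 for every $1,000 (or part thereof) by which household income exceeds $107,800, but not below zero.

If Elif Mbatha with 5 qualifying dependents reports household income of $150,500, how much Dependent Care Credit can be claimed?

$3,175

Dependent Care Credit: base = 5 × $1,194 = $5,970. income exceeds $107,800 by $42,700, which is 43 full-or-partial $1,000 increments; reduction = 43 × $65 = $2,795, leaving $3,175.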